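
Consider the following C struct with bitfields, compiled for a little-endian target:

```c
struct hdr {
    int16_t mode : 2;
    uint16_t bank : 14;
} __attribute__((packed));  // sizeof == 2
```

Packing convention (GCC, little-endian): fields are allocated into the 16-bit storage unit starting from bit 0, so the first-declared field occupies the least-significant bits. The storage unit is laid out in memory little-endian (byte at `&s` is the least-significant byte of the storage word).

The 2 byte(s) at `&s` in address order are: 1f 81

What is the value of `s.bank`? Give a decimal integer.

[0]=0x1f [1]=0x81 (little-endian) → word 0x811f
mode [0+:2] = (word>>0) & 0x3 = 3
bank [2+:14] = (word>>2) & 0x3fff = 8263  ←

8263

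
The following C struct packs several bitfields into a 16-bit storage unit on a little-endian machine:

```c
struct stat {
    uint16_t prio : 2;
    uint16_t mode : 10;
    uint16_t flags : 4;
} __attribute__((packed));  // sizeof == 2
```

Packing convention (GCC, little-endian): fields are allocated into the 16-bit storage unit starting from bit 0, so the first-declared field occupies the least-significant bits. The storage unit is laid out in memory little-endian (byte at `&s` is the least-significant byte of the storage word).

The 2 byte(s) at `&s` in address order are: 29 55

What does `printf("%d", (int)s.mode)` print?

330

[0]=0x29 [1]=0x55 (little-endian) → word 0x5529
prio:2 @ bit 0 → (0x5529>>0)&0x3 = 0x1
mode:10 @ bit 2 → (0x5529>>2)&0x3ff = 0x14a  ←
flags:4 @ bit 12 → (0x5529>>12)&0xf = 0x5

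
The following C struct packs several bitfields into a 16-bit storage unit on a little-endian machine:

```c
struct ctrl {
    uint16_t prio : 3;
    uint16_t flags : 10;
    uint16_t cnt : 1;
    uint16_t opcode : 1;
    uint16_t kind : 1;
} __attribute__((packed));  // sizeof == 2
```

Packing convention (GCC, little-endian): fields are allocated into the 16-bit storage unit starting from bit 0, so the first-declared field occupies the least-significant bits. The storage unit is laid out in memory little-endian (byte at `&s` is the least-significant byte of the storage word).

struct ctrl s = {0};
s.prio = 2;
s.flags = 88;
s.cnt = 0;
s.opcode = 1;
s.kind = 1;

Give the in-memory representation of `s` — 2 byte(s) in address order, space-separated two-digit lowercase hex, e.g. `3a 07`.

prio (3b) val=2 bits=0x2 at bit 0: 0x0002
flags (10b) val=88 bits=0x58 at bit 3: 0x02c2
cnt (1b) val=0 bits=0x0 at bit 13: 0x02c2
opcode (1b) val=1 bits=0x1 at bit 14: 0x42c2
kind (1b) val=1 bits=0x1 at bit 15: 0xc2c2
word = 0xc2c2 → little-endian bytes:
  [0]=0xc2  [1]=0xc2

c2 c2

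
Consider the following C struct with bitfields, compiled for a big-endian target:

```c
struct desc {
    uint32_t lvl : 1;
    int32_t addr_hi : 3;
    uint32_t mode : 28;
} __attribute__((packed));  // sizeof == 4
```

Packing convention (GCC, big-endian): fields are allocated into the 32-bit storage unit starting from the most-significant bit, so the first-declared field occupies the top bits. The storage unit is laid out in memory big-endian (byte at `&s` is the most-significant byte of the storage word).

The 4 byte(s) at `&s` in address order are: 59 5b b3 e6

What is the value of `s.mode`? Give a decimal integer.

157004774

[0]=0x59 [1]=0x5b [2]=0xb3 [3]=0xe6 (big-endian) → word 0x595bb3e6
lvl [31+:1] = (word>>31) & 0x1 = 0
addr_hi [28+:3] = (word>>28) & 0x7 = 5
mode [0+:28] = (word>>0) & 0xfffffff = 157004774  ←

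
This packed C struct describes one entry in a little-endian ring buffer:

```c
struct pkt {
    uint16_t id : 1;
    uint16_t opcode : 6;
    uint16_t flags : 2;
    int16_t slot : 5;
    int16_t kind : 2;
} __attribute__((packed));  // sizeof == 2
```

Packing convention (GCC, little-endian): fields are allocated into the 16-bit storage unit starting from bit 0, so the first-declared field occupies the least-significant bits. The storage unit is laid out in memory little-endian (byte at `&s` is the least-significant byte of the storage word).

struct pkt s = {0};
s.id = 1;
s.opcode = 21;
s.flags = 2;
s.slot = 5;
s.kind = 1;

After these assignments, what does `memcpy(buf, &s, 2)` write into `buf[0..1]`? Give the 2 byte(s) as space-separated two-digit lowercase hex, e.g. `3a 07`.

id:1 = 1 → 0x1 << 0 → word 0x0001
opcode:6 = 21 → 0x15 << 1 → word 0x002b
flags:2 = 2 → 0x2 << 7 → word 0x012b
slot:5 = 5 → 0x5 << 9 → word 0x0b2b
kind:2 = 1 → 0x1 << 14 → word 0x4b2b
word = 0x4b2b → little-endian bytes:
  [0]=0x2b  [1]=0x4b

2b 4b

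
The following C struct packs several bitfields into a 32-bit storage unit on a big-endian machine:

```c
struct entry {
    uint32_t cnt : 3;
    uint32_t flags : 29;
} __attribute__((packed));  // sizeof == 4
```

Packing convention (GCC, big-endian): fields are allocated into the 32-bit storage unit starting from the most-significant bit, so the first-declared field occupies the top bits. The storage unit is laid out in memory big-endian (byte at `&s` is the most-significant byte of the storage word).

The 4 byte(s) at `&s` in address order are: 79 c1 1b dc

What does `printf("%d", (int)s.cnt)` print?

3

[0]=0x79 [1]=0xc1 [2]=0x1b [3]=0xdc (big-endian) → word 0x79c11bdc
cnt [29+:3] = (word>>29) & 0x7 = 3  ←
flags [0+:29] = (word>>0) & 0x1fffffff = 432085980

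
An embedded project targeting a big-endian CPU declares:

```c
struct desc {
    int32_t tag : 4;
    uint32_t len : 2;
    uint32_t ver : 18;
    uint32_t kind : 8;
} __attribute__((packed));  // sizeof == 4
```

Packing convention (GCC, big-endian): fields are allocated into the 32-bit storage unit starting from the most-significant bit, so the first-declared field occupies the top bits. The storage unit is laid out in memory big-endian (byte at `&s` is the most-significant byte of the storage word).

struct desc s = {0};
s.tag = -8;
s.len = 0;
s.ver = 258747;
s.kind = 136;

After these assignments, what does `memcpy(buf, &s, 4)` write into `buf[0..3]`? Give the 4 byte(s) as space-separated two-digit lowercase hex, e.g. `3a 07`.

83 f2 bb 88

[28+:4] tag=-8 & 0xf = 0x8; word=0x80000000
[26+:2] len=0 & 0x3 = 0x0; word=0x80000000
[8+:18] ver=258747 & 0x3ffff = 0x3f2bb; word=0x83f2bb00
[0+:8] kind=136 & 0xff = 0x88; word=0x83f2bb88
word = 0x83f2bb88 → big-endian bytes:
  [0]=0x83  [1]=0xf2  [2]=0xbb  [3]=0x88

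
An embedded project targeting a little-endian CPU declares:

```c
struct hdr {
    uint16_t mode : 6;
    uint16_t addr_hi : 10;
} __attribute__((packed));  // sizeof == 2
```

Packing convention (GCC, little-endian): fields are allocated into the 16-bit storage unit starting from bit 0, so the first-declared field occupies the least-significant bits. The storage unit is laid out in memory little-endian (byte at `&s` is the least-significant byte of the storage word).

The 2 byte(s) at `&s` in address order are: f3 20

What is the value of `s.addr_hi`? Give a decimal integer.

131

[0]=0xf3 [1]=0x20 (little-endian) → word 0x20f3
mode:6 @ bit 0 → (0x20f3>>0)&0x3f = 0x33
addr_hi:10 @ bit 6 → (0x20f3>>6)&0x3ff = 0x83  ←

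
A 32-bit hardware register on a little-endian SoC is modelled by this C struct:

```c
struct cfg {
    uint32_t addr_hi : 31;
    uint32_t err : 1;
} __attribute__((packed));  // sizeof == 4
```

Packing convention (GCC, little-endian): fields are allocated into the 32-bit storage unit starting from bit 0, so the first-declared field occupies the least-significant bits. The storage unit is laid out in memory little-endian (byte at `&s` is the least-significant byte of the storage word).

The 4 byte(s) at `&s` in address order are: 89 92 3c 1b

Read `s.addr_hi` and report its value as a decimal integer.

[0]=0x89 [1]=0x92 [2]=0x3c [3]=0x1b (little-endian) → word 0x1b3c9289
addr_hi:31 @ bit 0 → (0x1b3c9289>>0)&0x7fffffff = 0x1b3c9289  ←
err:1 @ bit 31 → (0x1b3c9289>>31)&0x1 = 0x0

456954505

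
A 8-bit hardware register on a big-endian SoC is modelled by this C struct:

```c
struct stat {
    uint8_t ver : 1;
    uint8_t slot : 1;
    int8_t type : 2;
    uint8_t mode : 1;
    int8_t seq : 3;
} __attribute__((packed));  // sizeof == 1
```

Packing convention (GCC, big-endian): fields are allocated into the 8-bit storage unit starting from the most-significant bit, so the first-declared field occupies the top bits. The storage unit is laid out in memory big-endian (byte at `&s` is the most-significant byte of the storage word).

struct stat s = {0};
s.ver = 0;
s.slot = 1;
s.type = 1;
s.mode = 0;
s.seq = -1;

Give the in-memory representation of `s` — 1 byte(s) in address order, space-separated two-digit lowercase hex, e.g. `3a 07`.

[7+:1] ver=0 & 0x1 = 0x0; word=0x00
[6+:1] slot=1 & 0x1 = 0x1; word=0x40
[4+:2] type=1 & 0x3 = 0x1; word=0x50
[3+:1] mode=0 & 0x1 = 0x0; word=0x50
[0+:3] seq=-1 & 0x7 = 0x7; word=0x57
word = 0x57 → big-endian bytes:
  [0]=0x57

57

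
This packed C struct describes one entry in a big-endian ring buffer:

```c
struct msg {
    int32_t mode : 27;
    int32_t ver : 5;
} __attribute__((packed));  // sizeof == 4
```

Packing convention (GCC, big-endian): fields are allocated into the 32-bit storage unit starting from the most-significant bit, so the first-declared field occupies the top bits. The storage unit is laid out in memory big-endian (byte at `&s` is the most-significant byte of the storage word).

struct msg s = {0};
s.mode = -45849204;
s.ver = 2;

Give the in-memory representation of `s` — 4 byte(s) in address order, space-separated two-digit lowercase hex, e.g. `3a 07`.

a8 8c b1 82

mode (27b) val=-45849204 bits=0x544658c at bit 5: 0xa88cb180
ver (5b) val=2 bits=0x2 at bit 0: 0xa88cb182
word = 0xa88cb182 → big-endian bytes:
  [0]=0xa8  [1]=0x8c  [2]=0xb1  [3]=0x82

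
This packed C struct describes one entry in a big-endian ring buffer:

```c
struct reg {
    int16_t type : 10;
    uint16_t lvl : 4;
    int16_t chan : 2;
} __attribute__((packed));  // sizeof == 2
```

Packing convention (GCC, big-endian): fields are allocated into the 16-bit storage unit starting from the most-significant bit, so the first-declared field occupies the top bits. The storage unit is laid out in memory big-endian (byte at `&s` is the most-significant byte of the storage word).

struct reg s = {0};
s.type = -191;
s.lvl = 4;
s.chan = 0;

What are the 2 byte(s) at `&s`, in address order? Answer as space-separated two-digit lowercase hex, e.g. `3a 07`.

[6+:10] type=-191 & 0x3ff = 0x341; word=0xd040
[2+:4] lvl=4 & 0xf = 0x4; word=0xd050
[0+:2] chan=0 & 0x3 = 0x0; word=0xd050
word = 0xd050 → big-endian bytes:
  [0]=0xd0  [1]=0x50

d0 50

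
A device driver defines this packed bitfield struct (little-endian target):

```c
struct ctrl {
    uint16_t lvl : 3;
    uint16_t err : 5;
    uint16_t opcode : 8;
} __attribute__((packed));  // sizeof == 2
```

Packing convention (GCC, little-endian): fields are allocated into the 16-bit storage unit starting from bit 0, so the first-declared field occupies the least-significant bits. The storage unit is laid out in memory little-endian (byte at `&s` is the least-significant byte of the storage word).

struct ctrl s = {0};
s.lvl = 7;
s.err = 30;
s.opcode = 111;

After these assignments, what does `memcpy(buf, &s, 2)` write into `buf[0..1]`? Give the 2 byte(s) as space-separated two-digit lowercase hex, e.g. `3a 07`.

lvl (3b) val=7 bits=0x7 at bit 0: 0x0007
err (5b) val=30 bits=0x1e at bit 3: 0x00f7
opcode (8b) val=111 bits=0x6f at bit 8: 0x6ff7
word = 0x6ff7 → little-endian bytes:
  [0]=0xf7  [1]=0x6f

f7 6f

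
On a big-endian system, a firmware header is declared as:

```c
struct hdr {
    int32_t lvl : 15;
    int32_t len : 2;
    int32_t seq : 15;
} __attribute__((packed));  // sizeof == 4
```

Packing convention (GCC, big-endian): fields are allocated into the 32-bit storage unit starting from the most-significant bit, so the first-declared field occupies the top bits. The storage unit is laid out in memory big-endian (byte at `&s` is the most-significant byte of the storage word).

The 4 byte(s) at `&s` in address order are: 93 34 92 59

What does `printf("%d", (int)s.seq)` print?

4697

[0]=0x93 [1]=0x34 [2]=0x92 [3]=0x59 (big-endian) → word 0x93349259
lvl:15 @ bit 17 → (0x93349259>>17)&0x7fff = 0x499a
len:2 @ bit 15 → (0x93349259>>15)&0x3 = 0x1
seq:15 @ bit 0 → (0x93349259>>0)&0x7fff = 0x1259  ←
seq signed 15b, MSB=0: value = 4697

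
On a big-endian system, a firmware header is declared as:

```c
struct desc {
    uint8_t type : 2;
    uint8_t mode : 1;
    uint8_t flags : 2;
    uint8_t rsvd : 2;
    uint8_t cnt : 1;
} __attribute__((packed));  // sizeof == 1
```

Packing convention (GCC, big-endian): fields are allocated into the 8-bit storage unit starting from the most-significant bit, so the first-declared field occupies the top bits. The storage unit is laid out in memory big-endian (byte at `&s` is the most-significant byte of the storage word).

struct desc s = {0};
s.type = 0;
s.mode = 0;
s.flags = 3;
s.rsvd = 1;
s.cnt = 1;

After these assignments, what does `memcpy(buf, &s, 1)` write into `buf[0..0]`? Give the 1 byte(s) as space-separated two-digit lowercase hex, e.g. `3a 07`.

1b

type:2 = 0 → 0x0 << 6 → word 0x00
mode:1 = 0 → 0x0 << 5 → word 0x00
flags:2 = 3 → 0x3 << 3 → word 0x18
rsvd:2 = 1 → 0x1 << 1 → word 0x1a
cnt:1 = 1 → 0x1 << 0 → word 0x1b
word = 0x1b → big-endian bytes:
  [0]=0x1b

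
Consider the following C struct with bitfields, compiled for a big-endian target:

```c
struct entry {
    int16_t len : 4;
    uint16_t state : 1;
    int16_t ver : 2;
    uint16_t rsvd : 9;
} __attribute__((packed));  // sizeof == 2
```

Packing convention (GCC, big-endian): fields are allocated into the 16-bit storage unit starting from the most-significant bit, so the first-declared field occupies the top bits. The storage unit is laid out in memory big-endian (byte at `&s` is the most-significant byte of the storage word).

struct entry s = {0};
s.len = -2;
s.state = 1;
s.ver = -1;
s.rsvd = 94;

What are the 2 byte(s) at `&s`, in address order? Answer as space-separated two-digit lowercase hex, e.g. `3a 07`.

ee 5e

len:4 = -2 → 0xe << 12 → word 0xe000
state:1 = 1 → 0x1 << 11 → word 0xe800
ver:2 = -1 → 0x3 << 9 → word 0xee00
rsvd:9 = 94 → 0x5e << 0 → word 0xee5e
word = 0xee5e → big-endian bytes:
  [0]=0xee  [1]=0x5e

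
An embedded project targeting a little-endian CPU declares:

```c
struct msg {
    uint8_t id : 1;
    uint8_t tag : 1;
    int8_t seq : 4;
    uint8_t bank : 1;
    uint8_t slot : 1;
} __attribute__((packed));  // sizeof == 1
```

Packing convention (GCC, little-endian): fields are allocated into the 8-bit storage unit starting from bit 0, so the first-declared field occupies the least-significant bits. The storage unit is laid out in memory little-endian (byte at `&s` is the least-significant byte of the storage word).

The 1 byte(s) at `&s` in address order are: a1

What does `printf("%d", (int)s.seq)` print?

[0]=0xa1 (little-endian) → word 0xa1
id:1 @ bit 0 → (0xa1>>0)&0x1 = 0x1
tag:1 @ bit 1 → (0xa1>>1)&0x1 = 0x0
seq:4 @ bit 2 → (0xa1>>2)&0xf = 0x8  ←
bank:1 @ bit 6 → (0xa1>>6)&0x1 = 0x0
slot:1 @ bit 7 → (0xa1>>7)&0x1 = 0x1
seq signed 4b, MSB=1: 8 - 16 = -8

-8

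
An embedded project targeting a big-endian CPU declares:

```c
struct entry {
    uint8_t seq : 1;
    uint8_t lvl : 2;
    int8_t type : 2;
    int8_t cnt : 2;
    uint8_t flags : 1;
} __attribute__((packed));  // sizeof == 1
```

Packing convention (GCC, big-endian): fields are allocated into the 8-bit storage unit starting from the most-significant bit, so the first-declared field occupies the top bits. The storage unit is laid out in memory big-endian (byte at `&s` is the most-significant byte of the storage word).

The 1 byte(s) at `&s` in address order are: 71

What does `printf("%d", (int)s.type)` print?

[0]=0x71 (big-endian) → word 0x71
seq:1 @ bit 7 → (0x71>>7)&0x1 = 0x0
lvl:2 @ bit 5 → (0x71>>5)&0x3 = 0x3
type:2 @ bit 3 → (0x71>>3)&0x3 = 0x2  ←
cnt:2 @ bit 1 → (0x71>>1)&0x3 = 0x0
flags:1 @ bit 0 → (0x71>>0)&0x1 = 0x1
type signed 2b, MSB=1: 2 - 4 = -2

-2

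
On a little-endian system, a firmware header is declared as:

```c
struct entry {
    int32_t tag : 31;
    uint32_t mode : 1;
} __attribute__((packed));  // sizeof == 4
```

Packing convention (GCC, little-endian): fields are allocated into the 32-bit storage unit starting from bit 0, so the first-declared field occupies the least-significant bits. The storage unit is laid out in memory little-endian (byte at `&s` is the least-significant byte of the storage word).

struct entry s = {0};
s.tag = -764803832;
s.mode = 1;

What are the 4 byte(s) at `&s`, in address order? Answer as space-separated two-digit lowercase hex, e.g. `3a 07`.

08 05 6a d2

tag (31b) val=-764803832 bits=0x526a0508 at bit 0: 0x526a0508
mode (1b) val=1 bits=0x1 at bit 31: 0xd26a0508
word = 0xd26a0508 → little-endian bytes:
  [0]=0x08  [1]=0x05  [2]=0x6a  [3]=0xd2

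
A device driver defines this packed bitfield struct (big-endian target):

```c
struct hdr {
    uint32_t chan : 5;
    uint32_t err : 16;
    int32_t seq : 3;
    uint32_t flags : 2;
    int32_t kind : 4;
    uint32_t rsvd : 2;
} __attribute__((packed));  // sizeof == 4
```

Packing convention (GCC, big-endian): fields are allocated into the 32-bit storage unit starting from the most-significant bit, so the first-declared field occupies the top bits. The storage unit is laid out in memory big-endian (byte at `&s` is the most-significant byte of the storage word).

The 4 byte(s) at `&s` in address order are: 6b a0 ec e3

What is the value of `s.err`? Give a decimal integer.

29725

[0]=0x6b [1]=0xa0 [2]=0xec [3]=0xe3 (big-endian) → word 0x6ba0ece3
chan [27+:5] = (word>>27) & 0x1f = 13
err [11+:16] = (word>>11) & 0xffff = 29725  ←
seq [8+:3] = (word>>8) & 0x7 = 4
flags [6+:2] = (word>>6) & 0x3 = 3
kind [2+:4] = (word>>2) & 0xf = 8
rsvd [0+:2] = (word>>0) & 0x3 = 3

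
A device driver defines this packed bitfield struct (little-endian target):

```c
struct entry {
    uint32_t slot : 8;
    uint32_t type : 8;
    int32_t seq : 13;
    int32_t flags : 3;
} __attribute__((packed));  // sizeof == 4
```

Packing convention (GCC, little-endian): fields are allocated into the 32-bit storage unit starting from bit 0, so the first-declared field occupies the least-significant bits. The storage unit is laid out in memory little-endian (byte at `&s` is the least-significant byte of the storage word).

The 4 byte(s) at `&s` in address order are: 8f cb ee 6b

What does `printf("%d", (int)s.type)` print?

203

[0]=0x8f [1]=0xcb [2]=0xee [3]=0x6b (little-endian) → word 0x6beecb8f
slot:8 @ bit 0 → (0x6beecb8f>>0)&0xff = 0x8f
type:8 @ bit 8 → (0x6beecb8f>>8)&0xff = 0xcb  ←
seq:13 @ bit 16 → (0x6beecb8f>>16)&0x1fff = 0xbee
flags:3 @ bit 29 → (0x6beecb8f>>29)&0x7 = 0x3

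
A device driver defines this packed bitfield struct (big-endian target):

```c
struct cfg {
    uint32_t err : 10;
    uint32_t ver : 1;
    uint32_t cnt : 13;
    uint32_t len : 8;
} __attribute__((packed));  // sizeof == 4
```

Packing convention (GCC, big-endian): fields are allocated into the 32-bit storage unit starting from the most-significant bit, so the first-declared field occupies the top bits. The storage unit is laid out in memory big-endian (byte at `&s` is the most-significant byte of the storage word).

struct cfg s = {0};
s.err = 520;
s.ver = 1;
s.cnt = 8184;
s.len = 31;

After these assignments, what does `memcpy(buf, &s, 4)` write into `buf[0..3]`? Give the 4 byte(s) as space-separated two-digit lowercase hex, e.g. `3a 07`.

82 3f f8 1f

[22+:10] err=520 & 0x3ff = 0x208; word=0x82000000
[21+:1] ver=1 & 0x1 = 0x1; word=0x82200000
[8+:13] cnt=8184 & 0x1fff = 0x1ff8; word=0x823ff800
[0+:8] len=31 & 0xff = 0x1f; word=0x823ff81f
word = 0x823ff81f → big-endian bytes:
  [0]=0x82  [1]=0x3f  [2]=0xf8  [3]=0x1f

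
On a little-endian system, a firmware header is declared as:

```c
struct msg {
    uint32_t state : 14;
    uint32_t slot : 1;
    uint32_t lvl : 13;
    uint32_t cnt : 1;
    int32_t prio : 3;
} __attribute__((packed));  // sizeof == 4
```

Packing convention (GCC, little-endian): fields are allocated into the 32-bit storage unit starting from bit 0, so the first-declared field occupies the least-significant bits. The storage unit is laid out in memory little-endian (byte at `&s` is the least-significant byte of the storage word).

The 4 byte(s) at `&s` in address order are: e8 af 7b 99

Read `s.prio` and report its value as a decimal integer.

[0]=0xe8 [1]=0xaf [2]=0x7b [3]=0x99 (little-endian) → word 0x997bafe8
state:14 @ bit 0 → (0x997bafe8>>0)&0x3fff = 0x2fe8
slot:1 @ bit 14 → (0x997bafe8>>14)&0x1 = 0x0
lvl:13 @ bit 15 → (0x997bafe8>>15)&0x1fff = 0x12f7
cnt:1 @ bit 28 → (0x997bafe8>>28)&0x1 = 0x1
prio:3 @ bit 29 → (0x997bafe8>>29)&0x7 = 0x4  ←
prio signed 3b, MSB=1: 4 - 8 = -4

-4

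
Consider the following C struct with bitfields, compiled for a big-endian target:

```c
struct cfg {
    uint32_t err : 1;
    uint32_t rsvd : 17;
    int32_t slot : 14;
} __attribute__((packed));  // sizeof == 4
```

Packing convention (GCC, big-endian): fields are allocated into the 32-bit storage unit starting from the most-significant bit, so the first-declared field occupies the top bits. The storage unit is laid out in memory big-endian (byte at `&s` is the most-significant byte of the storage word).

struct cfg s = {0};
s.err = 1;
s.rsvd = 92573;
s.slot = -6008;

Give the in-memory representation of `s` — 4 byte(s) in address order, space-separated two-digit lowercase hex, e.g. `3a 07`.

[31+:1] err=1 & 0x1 = 0x1; word=0x80000000
[14+:17] rsvd=92573 & 0x1ffff = 0x1699d; word=0xda674000
[0+:14] slot=-6008 & 0x3fff = 0x2888; word=0xda676888
word = 0xda676888 → big-endian bytes:
  [0]=0xda  [1]=0x67  [2]=0x68  [3]=0x88

da 67 68 88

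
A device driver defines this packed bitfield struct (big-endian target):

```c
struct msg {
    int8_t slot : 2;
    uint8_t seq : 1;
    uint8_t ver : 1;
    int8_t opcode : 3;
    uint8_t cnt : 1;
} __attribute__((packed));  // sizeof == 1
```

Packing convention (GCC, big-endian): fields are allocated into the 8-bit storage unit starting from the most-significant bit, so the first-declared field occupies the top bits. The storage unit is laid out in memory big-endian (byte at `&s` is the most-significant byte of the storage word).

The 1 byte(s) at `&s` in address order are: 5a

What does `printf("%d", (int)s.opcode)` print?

[0]=0x5a (big-endian) → word 0x5a
slot:2 @ bit 6 → (0x5a>>6)&0x3 = 0x1
seq:1 @ bit 5 → (0x5a>>5)&0x1 = 0x0
ver:1 @ bit 4 → (0x5a>>4)&0x1 = 0x1
opcode:3 @ bit 1 → (0x5a>>1)&0x7 = 0x5  ←
cnt:1 @ bit 0 → (0x5a>>0)&0x1 = 0x0
opcode signed 3b, MSB=1: 5 - 8 = -3

-3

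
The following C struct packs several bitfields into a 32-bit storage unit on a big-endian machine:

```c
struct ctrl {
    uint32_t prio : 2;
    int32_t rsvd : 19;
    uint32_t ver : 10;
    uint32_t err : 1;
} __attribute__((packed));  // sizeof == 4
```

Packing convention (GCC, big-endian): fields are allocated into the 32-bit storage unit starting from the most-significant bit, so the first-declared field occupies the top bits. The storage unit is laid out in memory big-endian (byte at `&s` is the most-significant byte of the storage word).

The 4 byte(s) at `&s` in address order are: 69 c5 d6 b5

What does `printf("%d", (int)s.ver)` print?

858

[0]=0x69 [1]=0xc5 [2]=0xd6 [3]=0xb5 (big-endian) → word 0x69c5d6b5
prio [30+:2] = (word>>30) & 0x3 = 1
rsvd [11+:19] = (word>>11) & 0x7ffff = 342202
ver [1+:10] = (word>>1) & 0x3ff = 858  ←
err [0+:1] = (word>>0) & 0x1 = 1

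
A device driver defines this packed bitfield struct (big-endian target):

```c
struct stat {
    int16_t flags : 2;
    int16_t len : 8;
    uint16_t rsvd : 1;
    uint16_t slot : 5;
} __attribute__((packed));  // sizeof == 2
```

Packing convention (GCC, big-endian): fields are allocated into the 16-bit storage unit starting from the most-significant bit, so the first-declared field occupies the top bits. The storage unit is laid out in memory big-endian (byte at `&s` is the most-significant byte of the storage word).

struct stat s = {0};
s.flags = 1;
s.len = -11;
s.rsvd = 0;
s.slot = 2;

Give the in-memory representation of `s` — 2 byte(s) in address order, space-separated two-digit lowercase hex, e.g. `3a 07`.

7d 42

flags (2b) val=1 bits=0x1 at bit 14: 0x4000
len (8b) val=-11 bits=0xf5 at bit 6: 0x7d40
rsvd (1b) val=0 bits=0x0 at bit 5: 0x7d40
slot (5b) val=2 bits=0x2 at bit 0: 0x7d42
word = 0x7d42 → big-endian bytes:
  [0]=0x7d  [1]=0x42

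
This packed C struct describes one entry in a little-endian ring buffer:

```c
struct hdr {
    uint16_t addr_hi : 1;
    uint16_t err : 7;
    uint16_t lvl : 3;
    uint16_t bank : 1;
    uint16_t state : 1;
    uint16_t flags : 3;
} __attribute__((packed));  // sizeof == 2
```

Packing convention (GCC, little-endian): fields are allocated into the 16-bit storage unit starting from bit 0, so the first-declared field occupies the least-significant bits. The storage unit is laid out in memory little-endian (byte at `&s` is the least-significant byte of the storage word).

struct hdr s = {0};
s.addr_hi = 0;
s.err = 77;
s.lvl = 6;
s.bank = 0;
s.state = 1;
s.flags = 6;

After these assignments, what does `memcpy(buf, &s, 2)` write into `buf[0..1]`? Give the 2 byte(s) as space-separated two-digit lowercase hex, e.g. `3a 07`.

9a d6

[0+:1] addr_hi=0 & 0x1 = 0x0; word=0x0000
[1+:7] err=77 & 0x7f = 0x4d; word=0x009a
[8+:3] lvl=6 & 0x7 = 0x6; word=0x069a
[11+:1] bank=0 & 0x1 = 0x0; word=0x069a
[12+:1] state=1 & 0x1 = 0x1; word=0x169a
[13+:3] flags=6 & 0x7 = 0x6; word=0xd69a
word = 0xd69a → little-endian bytes:
  [0]=0x9a  [1]=0xd6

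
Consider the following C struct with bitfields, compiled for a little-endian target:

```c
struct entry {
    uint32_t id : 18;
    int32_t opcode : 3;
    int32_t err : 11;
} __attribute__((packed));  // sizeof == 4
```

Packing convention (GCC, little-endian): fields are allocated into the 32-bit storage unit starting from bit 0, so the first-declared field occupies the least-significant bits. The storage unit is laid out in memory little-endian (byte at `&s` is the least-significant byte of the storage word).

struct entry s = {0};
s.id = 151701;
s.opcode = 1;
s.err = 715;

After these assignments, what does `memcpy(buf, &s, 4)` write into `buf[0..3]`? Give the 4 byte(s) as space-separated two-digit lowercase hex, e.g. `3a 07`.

id (18b) val=151701 bits=0x25095 at bit 0: 0x00025095
opcode (3b) val=1 bits=0x1 at bit 18: 0x00065095
err (11b) val=715 bits=0x2cb at bit 21: 0x59665095
word = 0x59665095 → little-endian bytes:
  [0]=0x95  [1]=0x50  [2]=0x66  [3]=0x59

95 50 66 59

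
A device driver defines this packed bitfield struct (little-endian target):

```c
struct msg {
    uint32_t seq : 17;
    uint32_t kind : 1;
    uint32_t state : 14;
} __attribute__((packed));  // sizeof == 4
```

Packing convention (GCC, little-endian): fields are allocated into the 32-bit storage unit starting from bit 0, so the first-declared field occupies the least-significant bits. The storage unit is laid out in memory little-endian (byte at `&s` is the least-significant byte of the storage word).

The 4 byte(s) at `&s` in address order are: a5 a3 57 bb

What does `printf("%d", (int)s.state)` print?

11989

[0]=0xa5 [1]=0xa3 [2]=0x57 [3]=0xbb (little-endian) → word 0xbb57a3a5
seq [0+:17] = (word>>0) & 0x1ffff = 107429
kind [17+:1] = (word>>17) & 0x1 = 1
state [18+:14] = (word>>18) & 0x3fff = 11989  ←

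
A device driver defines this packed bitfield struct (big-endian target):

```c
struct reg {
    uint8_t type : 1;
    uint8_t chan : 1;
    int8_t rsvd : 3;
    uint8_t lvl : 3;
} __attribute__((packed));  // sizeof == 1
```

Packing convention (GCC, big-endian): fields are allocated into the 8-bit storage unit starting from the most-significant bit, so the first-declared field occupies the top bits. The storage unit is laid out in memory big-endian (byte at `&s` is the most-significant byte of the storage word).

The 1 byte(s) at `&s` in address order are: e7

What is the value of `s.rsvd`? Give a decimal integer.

[0]=0xe7 (big-endian) → word 0xe7
type [7+:1] = (word>>7) & 0x1 = 1
chan [6+:1] = (word>>6) & 0x1 = 1
rsvd [3+:3] = (word>>3) & 0x7 = 4  ←
lvl [0+:3] = (word>>0) & 0x7 = 7
rsvd signed 3b, MSB=1: 4 - 8 = -4

-4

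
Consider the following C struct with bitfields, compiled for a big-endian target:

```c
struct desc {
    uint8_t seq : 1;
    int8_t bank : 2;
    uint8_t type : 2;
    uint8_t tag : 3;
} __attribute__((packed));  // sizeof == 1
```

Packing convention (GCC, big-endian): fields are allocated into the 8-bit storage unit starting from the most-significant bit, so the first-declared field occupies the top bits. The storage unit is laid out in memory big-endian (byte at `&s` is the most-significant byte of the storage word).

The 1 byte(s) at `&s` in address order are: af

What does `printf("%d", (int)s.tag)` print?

7

[0]=0xaf (big-endian) → word 0xaf
seq:1 @ bit 7 → (0xaf>>7)&0x1 = 0x1
bank:2 @ bit 5 → (0xaf>>5)&0x3 = 0x1
type:2 @ bit 3 → (0xaf>>3)&0x3 = 0x1
tag:3 @ bit 0 → (0xaf>>0)&0x7 = 0x7  ←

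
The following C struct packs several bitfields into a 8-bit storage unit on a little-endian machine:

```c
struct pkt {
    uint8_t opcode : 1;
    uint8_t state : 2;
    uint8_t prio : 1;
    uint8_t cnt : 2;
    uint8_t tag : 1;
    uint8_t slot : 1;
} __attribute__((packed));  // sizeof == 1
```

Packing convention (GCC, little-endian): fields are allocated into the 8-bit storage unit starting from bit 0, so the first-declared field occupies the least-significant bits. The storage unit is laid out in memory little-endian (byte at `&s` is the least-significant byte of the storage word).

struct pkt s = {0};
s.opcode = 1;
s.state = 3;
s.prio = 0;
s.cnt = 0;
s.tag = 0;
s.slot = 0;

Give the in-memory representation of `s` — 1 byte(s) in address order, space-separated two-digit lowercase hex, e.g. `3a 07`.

07

[0+:1] opcode=1 & 0x1 = 0x1; word=0x01
[1+:2] state=3 & 0x3 = 0x3; word=0x07
[3+:1] prio=0 & 0x1 = 0x0; word=0x07
[4+:2] cnt=0 & 0x3 = 0x0; word=0x07
[6+:1] tag=0 & 0x1 = 0x0; word=0x07
[7+:1] slot=0 & 0x1 = 0x0; word=0x07
word = 0x07 → little-endian bytes:
  [0]=0x07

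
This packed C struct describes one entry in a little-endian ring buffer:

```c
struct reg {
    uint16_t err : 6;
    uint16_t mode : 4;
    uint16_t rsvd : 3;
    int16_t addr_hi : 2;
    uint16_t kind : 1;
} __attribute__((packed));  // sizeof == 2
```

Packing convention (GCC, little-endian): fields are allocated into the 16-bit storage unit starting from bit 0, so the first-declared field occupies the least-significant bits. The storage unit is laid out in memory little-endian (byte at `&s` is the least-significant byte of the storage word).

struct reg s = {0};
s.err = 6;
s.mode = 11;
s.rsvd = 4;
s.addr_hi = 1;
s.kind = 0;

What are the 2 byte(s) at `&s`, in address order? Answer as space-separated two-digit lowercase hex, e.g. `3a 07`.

[0+:6] err=6 & 0x3f = 0x6; word=0x0006
[6+:4] mode=11 & 0xf = 0xb; word=0x02c6
[10+:3] rsvd=4 & 0x7 = 0x4; word=0x12c6
[13+:2] addr_hi=1 & 0x3 = 0x1; word=0x32c6
[15+:1] kind=0 & 0x1 = 0x0; word=0x32c6
word = 0x32c6 → little-endian bytes:
  [0]=0xc6  [1]=0x32

c6 32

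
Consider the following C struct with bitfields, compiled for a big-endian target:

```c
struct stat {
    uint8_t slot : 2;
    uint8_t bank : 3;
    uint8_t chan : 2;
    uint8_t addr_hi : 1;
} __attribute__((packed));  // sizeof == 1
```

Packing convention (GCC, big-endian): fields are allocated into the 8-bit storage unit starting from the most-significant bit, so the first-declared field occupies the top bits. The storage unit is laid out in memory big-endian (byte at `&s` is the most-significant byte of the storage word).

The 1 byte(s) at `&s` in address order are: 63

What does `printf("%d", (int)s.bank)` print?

4

[0]=0x63 (big-endian) → word 0x63
slot [6+:2] = (word>>6) & 0x3 = 1
bank [3+:3] = (word>>3) & 0x7 = 4  ←
chan [1+:2] = (word>>1) & 0x3 = 1
addr_hi [0+:1] = (word>>0) & 0x1 = 1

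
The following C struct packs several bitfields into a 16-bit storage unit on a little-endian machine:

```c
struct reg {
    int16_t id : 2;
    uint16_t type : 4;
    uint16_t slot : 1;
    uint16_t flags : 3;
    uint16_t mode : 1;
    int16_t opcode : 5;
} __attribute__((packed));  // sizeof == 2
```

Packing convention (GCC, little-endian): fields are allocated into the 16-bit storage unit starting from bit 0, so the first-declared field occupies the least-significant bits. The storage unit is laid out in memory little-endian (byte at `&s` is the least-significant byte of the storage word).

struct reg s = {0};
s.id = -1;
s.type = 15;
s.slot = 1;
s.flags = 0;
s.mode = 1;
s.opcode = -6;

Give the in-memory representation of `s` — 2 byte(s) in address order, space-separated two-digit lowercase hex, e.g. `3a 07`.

id:2 = -1 → 0x3 << 0 → word 0x0003
type:4 = 15 → 0xf << 2 → word 0x003f
slot:1 = 1 → 0x1 << 6 → word 0x007f
flags:3 = 0 → 0x0 << 7 → word 0x007f
mode:1 = 1 → 0x1 << 10 → word 0x047f
opcode:5 = -6 → 0x1a << 11 → word 0xd47f
word = 0xd47f → little-endian bytes:
  [0]=0x7f  [1]=0xd4

7f d4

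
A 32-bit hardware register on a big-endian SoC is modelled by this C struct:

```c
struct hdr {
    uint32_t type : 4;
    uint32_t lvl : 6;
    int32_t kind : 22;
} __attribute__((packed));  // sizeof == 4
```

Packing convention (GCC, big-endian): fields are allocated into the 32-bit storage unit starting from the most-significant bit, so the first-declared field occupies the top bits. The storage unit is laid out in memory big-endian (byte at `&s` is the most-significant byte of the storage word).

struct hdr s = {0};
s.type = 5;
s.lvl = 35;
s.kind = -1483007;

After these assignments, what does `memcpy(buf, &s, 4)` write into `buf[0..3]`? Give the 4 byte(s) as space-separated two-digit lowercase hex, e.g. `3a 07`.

[28+:4] type=5 & 0xf = 0x5; word=0x50000000
[22+:6] lvl=35 & 0x3f = 0x23; word=0x58c00000
[0+:22] kind=-1483007 & 0x3fffff = 0x295f01; word=0x58e95f01
word = 0x58e95f01 → big-endian bytes:
  [0]=0x58  [1]=0xe9  [2]=0x5f  [3]=0x01

58 e9 5f 01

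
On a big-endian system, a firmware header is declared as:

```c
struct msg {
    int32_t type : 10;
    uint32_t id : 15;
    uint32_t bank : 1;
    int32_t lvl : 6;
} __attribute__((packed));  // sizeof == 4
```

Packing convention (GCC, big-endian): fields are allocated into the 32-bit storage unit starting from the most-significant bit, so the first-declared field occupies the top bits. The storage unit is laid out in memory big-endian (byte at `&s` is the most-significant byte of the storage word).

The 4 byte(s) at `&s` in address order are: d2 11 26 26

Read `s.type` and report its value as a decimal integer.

[0]=0xd2 [1]=0x11 [2]=0x26 [3]=0x26 (big-endian) → word 0xd2112626
type [22+:10] = (word>>22) & 0x3ff = 840  ←
id [7+:15] = (word>>7) & 0x7fff = 8780
bank [6+:1] = (word>>6) & 0x1 = 0
lvl [0+:6] = (word>>0) & 0x3f = 38
type signed 10b, MSB=1: 840 - 1024 = -184

-184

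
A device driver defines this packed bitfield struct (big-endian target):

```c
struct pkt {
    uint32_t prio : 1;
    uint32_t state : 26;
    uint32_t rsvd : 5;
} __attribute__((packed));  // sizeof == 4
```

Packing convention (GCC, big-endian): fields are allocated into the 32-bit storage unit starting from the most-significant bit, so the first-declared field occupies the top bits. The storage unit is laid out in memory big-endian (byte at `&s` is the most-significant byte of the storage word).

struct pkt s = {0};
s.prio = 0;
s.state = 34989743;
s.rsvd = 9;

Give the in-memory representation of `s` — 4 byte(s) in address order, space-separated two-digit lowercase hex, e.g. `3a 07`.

prio (1b) val=0 bits=0x0 at bit 31: 0x00000000
state (26b) val=34989743 bits=0x215e6af at bit 5: 0x42bcd5e0
rsvd (5b) val=9 bits=0x9 at bit 0: 0x42bcd5e9
word = 0x42bcd5e9 → big-endian bytes:
  [0]=0x42  [1]=0xbc  [2]=0xd5  [3]=0xe9

42 bc d5 e9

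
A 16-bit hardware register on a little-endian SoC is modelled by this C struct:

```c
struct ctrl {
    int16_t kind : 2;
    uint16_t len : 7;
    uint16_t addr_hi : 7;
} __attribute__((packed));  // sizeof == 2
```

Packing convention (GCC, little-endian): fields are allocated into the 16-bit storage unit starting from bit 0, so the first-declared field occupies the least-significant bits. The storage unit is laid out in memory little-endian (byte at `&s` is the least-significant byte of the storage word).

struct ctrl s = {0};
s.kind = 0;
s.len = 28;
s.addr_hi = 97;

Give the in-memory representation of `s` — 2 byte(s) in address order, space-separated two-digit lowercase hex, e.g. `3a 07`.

kind:2 = 0 → 0x0 << 0 → word 0x0000
len:7 = 28 → 0x1c << 2 → word 0x0070
addr_hi:7 = 97 → 0x61 << 9 → word 0xc270
word = 0xc270 → little-endian bytes:
  [0]=0x70  [1]=0xc2

70 c2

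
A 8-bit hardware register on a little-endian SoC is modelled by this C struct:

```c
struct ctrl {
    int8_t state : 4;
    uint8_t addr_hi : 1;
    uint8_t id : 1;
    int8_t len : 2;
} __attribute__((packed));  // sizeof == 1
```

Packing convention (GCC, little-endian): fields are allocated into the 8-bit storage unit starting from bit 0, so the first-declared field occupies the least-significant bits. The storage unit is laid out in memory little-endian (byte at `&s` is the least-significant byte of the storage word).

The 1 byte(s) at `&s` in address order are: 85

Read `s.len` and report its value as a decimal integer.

[0]=0x85 (little-endian) → word 0x85
state [0+:4] = (word>>0) & 0xf = 5
addr_hi [4+:1] = (word>>4) & 0x1 = 0
id [5+:1] = (word>>5) & 0x1 = 0
len [6+:2] = (word>>6) & 0x3 = 2  ←
len signed 2b, MSB=1: 2 - 4 = -2

-2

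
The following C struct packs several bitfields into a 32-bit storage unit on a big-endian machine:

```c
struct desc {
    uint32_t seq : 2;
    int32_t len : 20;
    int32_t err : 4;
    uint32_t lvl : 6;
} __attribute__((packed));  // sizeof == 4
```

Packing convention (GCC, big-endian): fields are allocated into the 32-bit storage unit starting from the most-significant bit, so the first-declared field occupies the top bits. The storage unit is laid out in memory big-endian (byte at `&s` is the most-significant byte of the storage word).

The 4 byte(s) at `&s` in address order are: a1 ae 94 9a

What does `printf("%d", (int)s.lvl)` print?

[0]=0xa1 [1]=0xae [2]=0x94 [3]=0x9a (big-endian) → word 0xa1ae949a
seq [30+:2] = (word>>30) & 0x3 = 2
len [10+:20] = (word>>10) & 0xfffff = 551845
err [6+:4] = (word>>6) & 0xf = 2
lvl [0+:6] = (word>>0) & 0x3f = 26  ←

26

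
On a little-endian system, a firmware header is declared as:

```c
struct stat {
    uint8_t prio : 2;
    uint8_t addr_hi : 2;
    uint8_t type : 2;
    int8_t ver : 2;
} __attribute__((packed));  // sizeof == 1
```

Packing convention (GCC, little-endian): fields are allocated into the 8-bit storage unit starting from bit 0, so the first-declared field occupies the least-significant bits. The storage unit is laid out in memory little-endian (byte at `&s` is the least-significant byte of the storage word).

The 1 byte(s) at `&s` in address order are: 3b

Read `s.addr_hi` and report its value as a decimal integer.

2

[0]=0x3b (little-endian) → word 0x3b
prio [0+:2] = (word>>0) & 0x3 = 3
addr_hi [2+:2] = (word>>2) & 0x3 = 2  ←
type [4+:2] = (word>>4) & 0x3 = 3
ver [6+:2] = (word>>6) & 0x3 = 0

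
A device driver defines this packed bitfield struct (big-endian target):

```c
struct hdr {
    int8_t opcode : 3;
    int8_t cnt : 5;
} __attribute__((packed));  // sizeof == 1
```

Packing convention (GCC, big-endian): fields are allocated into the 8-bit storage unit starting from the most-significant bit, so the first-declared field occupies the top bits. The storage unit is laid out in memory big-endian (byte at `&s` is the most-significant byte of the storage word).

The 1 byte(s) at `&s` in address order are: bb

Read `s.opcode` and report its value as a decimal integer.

[0]=0xbb (big-endian) → word 0xbb
opcode [5+:3] = (word>>5) & 0x7 = 5  ←
cnt [0+:5] = (word>>0) & 0x1f = 27
opcode signed 3b, MSB=1: 5 - 8 = -3

-3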